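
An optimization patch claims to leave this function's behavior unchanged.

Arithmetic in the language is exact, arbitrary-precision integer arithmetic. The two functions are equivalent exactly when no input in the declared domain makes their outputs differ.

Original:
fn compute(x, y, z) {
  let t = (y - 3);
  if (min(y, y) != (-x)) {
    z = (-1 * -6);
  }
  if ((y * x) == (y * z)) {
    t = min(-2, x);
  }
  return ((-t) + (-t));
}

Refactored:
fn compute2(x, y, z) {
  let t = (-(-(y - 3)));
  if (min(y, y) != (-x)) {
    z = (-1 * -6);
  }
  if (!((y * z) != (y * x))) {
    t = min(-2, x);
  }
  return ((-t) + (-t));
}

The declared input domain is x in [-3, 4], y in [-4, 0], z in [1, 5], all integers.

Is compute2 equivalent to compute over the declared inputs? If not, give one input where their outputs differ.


This is a faithful refactor — comparison usage differs, boolean connective usage differs, but the computed results match everywhere.
As a probe, take x=2, y=0, z=4: compute runs t = -3; (min(y, y) != (-x)) -> true; z = 6; ((y * x) == (y * z)) -> true; t = -2; return 4; compute2 runs t = -3; (min(y, y) != (-x)) -> true; z = 6; (!((y * z) != (y * x))) -> true; t = -2; return 4; both end at 4.
Across all 200 domain points the two functions coincide.
verdict: equivalent


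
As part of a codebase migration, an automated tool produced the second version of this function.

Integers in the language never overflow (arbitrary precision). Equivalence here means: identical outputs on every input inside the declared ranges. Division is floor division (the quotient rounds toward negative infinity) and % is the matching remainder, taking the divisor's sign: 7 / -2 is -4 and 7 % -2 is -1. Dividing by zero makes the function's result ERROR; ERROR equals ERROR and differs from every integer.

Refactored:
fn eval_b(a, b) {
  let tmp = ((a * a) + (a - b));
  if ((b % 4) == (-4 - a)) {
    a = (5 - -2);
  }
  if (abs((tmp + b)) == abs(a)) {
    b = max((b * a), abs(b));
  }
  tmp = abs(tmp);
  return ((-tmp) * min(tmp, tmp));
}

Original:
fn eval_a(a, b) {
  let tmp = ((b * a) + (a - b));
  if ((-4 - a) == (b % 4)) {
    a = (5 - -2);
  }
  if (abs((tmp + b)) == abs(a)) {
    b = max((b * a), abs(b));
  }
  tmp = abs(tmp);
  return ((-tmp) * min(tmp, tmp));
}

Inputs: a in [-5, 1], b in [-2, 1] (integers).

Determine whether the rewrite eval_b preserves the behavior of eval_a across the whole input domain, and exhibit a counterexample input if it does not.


At a=-5, b=-2: eval_a gives -49, eval_b gives -484.
verdict: not equivalent; witness: a=-5, b=-2


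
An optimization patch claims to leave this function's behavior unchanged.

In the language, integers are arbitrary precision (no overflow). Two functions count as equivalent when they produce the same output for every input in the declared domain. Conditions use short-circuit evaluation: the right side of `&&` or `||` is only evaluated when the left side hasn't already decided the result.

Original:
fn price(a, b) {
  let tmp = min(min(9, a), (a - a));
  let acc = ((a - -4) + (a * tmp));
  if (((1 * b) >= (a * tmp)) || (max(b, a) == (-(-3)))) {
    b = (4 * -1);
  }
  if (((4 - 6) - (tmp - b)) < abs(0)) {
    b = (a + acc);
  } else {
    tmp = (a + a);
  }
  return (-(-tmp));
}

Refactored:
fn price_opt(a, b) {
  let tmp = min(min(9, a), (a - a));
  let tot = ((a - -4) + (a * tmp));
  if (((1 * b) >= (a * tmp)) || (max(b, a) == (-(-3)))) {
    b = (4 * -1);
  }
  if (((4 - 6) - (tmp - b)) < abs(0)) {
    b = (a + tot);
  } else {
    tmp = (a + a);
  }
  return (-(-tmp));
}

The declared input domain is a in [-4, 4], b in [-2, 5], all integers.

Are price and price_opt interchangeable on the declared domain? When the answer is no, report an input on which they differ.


The two versions differ — the changes include local variable names differ.
One worked example (a=-4, b=3) — price: tmp becomes -4; next acc becomes 16; next (((1 * b) >= (a * tmp)) || (max(b, a) == (-(-3)))) evaluates to true; next b becomes -4; next (((4 - 6) - (tmp - b)) < abs(0)) evaluates to true; next b becomes 12; next final value -4; price_opt: tmp becomes -4; next tot becomes 16; next (((1 * b) >= (a * tmp)) || (max(b, a) == (-(-3)))) evaluates to true; next b becomes -4; next (((4 - 6) - (tmp - b)) < abs(0)) evaluates to true; next b becomes 12; next final value -4; agreement on -4.
Sweeping the whole domain (72 inputs) finds no disagreement.
verdict: equivalent


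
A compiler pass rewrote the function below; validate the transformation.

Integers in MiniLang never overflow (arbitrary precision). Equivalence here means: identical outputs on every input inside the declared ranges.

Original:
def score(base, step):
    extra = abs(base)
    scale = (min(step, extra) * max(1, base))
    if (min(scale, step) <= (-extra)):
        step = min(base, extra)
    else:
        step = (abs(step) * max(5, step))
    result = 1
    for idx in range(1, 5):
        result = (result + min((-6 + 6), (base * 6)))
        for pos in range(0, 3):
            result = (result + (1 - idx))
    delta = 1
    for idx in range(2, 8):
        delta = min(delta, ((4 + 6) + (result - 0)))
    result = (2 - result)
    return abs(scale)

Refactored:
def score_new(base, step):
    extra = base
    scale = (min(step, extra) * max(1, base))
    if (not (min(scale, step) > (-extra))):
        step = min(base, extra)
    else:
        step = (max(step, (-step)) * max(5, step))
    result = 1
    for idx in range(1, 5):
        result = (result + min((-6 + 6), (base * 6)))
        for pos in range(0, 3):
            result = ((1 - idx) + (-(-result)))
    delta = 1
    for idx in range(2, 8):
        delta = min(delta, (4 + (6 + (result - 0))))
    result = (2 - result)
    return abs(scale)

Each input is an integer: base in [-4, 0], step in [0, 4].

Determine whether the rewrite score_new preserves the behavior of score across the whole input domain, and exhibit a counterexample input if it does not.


Try base=-4, step=0.
score: extra=4, then scale=0, then (min(scale, step) <= (-extra)) is false, then step=0, then result=1, then (idx=1), then result=-23, then (pos=0), then result=-23, then (pos=1), then result=-23, then (pos=2), then result=-23, then (idx=2), then result=-47, then (pos=0), then result=-48, then (pos=1), then result=-49, then (pos=2), then result=-50, then (idx=3), then result=-74, then (pos=0), then result=-76, then (pos=1), then result=-78, then (pos=2), then result=-80, then (idx=4), then result=-104, then (pos=0), then result=-107, then (pos=1), then result=-110, then (pos=2), then result=-113, then delta=1, then (idx=2), then delta=-103, then (idx=3), then delta=-103, then (idx=4), then delta=-103, then (idx=5), then delta=-103, then (idx=6), then delta=-103, then (idx=7), then delta=-103, then result=115, then returns 0
score_new: extra=-4, then scale=-4, then (not (min(scale, step) > (-extra))) is true, then step=-4, then result=1, then (idx=1), then result=-23, then (pos=0), then result=-23, then (pos=1), then result=-23, then (pos=2), then result=-23, then (idx=2), then result=-47, then (pos=0), then result=-48, then (pos=1), then result=-49, then (pos=2), then result=-50, then (idx=3), then result=-74, then (pos=0), then result=-76, then (pos=1), then result=-78, then (pos=2), then result=-80, then (idx=4), then result=-104, then (pos=0), then result=-107, then (pos=1), then result=-110, then (pos=2), then result=-113, then delta=1, then (idx=2), then delta=-103, then (idx=3), then delta=-103, then (idx=4), then delta=-103, then (idx=5), then delta=-103, then (idx=6), then delta=-103, then (idx=7), then delta=-103, then result=115, then returns 4
0 vs 4 — the two versions disagree here.
verdict: not equivalent; witness: base=-4, step=0


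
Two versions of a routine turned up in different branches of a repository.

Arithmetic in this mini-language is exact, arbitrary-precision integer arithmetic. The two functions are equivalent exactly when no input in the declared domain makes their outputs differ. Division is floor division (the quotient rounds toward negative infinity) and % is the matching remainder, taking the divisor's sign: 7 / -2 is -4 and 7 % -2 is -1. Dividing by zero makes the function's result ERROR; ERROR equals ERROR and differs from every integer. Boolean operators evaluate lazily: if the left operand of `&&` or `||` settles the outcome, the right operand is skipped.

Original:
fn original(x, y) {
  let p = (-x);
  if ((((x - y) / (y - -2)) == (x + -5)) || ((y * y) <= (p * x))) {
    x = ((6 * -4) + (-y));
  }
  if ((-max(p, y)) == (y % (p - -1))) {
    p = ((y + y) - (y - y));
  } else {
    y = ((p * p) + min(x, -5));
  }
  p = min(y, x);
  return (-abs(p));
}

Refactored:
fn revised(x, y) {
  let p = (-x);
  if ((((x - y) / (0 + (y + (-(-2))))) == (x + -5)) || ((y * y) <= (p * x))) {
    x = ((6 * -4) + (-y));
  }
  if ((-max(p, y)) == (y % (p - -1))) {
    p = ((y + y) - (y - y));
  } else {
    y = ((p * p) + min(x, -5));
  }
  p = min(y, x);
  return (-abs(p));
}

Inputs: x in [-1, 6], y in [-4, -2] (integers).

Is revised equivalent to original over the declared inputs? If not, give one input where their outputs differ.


The two versions differ — the changes include arithmetic usage differs, and constant usage differs.
As a probe, take x=6, y=-3: original runs p = -6; ((((x - y) / (y - -2)) == (x + -5)) || ((y * y) <= (p * x))) -> false; ((-max(p, y)) == (y % (p - -1))) -> false; y = 31; p = 6; return -6; revised runs p = -6; ((((x - y) / (0 + (y + (-(-2))))) == (x + -5)) || ((y * y) <= (p * x))) -> false; ((-max(p, y)) == (y % (p - -1))) -> false; y = 31; p = 6; return -6; both end at -6.
Sweeping the whole domain (24 inputs) finds no disagreement.
verdict: equivalent


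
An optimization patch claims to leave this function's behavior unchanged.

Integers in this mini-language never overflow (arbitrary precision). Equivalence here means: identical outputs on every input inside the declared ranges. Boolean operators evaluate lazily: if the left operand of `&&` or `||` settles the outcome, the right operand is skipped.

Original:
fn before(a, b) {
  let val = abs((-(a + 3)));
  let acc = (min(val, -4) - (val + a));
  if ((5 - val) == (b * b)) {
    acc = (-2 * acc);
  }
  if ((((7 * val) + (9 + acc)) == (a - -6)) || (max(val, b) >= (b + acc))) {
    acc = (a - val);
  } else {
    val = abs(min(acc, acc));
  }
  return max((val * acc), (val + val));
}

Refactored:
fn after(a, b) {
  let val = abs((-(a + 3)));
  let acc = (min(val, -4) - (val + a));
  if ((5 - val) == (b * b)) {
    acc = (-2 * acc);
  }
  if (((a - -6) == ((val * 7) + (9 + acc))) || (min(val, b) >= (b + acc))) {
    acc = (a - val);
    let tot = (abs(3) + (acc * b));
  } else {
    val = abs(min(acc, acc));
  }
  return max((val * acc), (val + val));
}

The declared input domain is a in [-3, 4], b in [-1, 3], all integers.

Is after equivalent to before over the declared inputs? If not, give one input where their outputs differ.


At a=-3, b=2: before gives 0, after gives 2.
verdict: not equivalent; witness: a=-3, b=2


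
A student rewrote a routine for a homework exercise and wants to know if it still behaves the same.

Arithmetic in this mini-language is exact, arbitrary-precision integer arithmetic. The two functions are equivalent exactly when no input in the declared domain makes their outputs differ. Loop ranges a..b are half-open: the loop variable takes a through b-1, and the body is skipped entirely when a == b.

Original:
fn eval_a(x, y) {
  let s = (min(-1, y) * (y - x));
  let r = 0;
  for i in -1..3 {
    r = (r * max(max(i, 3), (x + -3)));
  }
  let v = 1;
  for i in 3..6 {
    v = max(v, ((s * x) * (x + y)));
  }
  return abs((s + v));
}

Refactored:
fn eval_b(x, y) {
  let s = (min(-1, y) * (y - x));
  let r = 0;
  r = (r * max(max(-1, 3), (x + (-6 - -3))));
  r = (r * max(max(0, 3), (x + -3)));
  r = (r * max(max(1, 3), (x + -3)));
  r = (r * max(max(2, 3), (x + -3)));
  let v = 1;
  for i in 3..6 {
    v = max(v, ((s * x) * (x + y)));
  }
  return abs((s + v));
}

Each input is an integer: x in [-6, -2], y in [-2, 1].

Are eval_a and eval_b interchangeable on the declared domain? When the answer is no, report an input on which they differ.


Changes here: loop structure differs; and min/max/abs usage differs; and statement counts differ; and constant usage differs; and arithmetic usage differs; the full 20-point sweep finds no disagreement.
verdict: equivalent


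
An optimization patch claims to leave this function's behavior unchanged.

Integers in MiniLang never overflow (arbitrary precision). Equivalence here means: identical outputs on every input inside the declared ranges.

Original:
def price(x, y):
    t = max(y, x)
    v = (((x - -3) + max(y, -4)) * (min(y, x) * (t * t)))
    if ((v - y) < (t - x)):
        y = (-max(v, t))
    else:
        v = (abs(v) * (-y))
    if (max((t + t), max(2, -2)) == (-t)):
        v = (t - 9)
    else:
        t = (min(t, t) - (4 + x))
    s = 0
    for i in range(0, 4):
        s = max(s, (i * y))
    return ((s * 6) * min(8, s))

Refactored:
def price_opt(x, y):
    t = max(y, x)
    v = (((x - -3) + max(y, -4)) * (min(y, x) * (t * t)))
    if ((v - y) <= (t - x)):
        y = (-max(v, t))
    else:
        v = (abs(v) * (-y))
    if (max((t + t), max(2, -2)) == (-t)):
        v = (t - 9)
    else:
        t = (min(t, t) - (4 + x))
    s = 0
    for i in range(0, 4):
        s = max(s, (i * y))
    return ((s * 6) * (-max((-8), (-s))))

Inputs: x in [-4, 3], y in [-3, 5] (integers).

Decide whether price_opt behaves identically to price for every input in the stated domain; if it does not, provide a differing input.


Evaluate both at x=-1, y=-1.
price: t=-1, then v=-1, then ((v - y) < (t - x)) is false, then v=1, then (max((t + t), max(2, -2)) == (-t)) is false, then t=-4, then s=0, then (i=0), then s=0, then (i=1), then s=0, then (i=2), then s=0, then (i=3), then s=0, then returns 0
price_opt: t=-1, then v=-1, then ((v - y) <= (t - x)) is true, then y=1, then (max((t + t), max(2, -2)) == (-t)) is false, then t=-4, then s=0, then (i=0), then s=0, then (i=1), then s=1, then (i=2), then s=2, then (i=3), then s=3, then returns 54
0 against 54: the behavior changed.
verdict: not equivalent; witness: x=-1, y=-1


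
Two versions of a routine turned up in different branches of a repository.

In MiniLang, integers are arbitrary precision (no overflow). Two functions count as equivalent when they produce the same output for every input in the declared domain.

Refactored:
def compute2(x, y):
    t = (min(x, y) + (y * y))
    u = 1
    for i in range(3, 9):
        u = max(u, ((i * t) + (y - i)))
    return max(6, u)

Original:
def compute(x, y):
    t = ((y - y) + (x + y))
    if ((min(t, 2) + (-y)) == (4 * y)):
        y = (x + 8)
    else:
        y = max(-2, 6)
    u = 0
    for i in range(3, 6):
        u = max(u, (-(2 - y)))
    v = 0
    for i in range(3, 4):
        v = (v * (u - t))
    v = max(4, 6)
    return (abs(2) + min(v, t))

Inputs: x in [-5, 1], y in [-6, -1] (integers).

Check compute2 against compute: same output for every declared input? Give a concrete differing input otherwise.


Consider the input x=-5, y=-6.
compute: t := -11 | ((min(t, 2) + (-y)) == (4 * y)): false | y := 6 | u := 0 | iter i=3: | u := 4 | iter i=4: | u := 4 | iter i=5: | u := 4 | v := 0 | iter i=3: | v := 0 | v := 6 | result -9
compute2: t := 30 | u := 1 | iter i=3: | u := 81 | iter i=4: | u := 110 | iter i=5: | u := 139 | iter i=6: | u := 168 | iter i=7: | u := 197 | iter i=8: | u := 226 | result 226
-9 vs 226 — the two versions disagree here.
verdict: not equivalent; witness: x=-5, y=-6


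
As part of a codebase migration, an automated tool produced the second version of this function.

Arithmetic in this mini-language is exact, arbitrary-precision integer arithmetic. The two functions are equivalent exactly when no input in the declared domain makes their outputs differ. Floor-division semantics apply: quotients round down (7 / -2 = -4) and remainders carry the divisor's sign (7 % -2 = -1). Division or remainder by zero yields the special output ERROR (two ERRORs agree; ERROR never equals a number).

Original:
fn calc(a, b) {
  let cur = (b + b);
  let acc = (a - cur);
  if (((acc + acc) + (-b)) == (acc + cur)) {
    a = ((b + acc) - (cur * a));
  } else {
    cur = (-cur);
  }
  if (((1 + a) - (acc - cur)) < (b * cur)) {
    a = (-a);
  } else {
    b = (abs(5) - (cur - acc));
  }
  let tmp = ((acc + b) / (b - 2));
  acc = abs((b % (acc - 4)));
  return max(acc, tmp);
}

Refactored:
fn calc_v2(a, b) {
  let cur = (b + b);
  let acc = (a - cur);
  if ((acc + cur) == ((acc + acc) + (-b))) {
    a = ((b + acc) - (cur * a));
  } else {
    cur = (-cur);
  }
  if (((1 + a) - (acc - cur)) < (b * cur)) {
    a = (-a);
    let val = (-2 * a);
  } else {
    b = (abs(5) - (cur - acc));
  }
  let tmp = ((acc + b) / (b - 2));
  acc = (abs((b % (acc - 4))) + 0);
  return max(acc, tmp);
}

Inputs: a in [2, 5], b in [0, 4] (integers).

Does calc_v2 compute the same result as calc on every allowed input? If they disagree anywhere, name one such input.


Changes here: local variable names differ; statement counts differ; arithmetic usage differs; constant usage differs; the full 20-point sweep finds no disagreement.
verdict: equivalent


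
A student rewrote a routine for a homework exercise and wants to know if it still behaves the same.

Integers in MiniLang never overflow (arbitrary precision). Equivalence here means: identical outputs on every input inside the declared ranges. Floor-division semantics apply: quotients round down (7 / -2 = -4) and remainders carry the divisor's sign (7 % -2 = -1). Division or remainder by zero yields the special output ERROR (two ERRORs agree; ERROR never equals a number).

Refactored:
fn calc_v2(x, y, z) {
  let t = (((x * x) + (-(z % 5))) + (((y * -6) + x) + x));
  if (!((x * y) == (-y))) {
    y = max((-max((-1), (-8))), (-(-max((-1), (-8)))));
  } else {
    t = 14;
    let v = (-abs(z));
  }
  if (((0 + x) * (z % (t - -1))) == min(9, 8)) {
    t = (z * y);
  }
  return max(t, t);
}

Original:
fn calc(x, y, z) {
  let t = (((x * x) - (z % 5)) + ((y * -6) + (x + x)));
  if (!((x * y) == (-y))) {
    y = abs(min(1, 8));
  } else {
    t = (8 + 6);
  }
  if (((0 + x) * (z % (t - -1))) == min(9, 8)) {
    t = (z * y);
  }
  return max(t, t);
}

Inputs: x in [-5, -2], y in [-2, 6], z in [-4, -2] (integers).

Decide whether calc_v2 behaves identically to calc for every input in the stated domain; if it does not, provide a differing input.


The two versions differ — the changes include local variable names differ; statement counts differ; min/max/abs usage differs; arithmetic usage differs; constant usage differs.
One worked example (x=-5, y=-2, z=-4) — calc: t = 26; (!((x * y) == (-y))) -> true; y = 1; (((0 + x) * (z % (t - -1))) == min(9, 8)) -> false; return 26; calc_v2: t = 26; (!((x * y) == (-y))) -> true; y = 1; (((0 + x) * (z % (t - -1))) == min(9, 8)) -> false; return 26; agreement on 26.
Sweeping the whole domain (108 inputs) finds no disagreement.
verdict: equivalent


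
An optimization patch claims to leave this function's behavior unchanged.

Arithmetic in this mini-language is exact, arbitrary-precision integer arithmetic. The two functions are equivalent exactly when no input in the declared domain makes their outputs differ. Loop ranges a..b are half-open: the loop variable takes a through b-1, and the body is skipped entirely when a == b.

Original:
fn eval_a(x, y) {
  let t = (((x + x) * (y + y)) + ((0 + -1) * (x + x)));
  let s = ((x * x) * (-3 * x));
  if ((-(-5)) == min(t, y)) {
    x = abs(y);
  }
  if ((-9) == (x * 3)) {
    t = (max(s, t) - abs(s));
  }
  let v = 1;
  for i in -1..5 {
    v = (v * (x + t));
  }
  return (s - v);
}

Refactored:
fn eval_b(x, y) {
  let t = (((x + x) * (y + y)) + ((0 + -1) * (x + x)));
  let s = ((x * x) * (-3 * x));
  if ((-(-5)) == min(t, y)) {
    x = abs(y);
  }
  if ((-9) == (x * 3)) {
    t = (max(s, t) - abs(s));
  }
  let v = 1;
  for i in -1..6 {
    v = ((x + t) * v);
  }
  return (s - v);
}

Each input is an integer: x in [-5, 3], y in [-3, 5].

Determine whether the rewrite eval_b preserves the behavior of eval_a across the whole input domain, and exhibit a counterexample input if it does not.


Try x=-5, y=-3.
eval_a: t := 70 | s := 375 | ((-(-5)) == min(t, y)): false | ((-9) == (x * 3)): false | v := 1 | iter i=-1: | v := 65 | iter i=0: | v := 4225 | iter i=1: | v := 274625 | iter i=2: | v := 17850625 | iter i=3: | v := 1160290625 | iter i=4: | v := 75418890625 | result -75418890250
eval_b: t := 70 | s := 375 | ((-(-5)) == min(t, y)): false | ((-9) == (x * 3)): false | v := 1 | iter i=-1: | v := 65 | iter i=0: | v := 4225 | iter i=1: | v := 274625 | iter i=2: | v := 17850625 | iter i=3: | v := 1160290625 | iter i=4: | v := 75418890625 | iter i=5: | v := 4902227890625 | result -4902227890250
-75418890250 vs -4902227890250 — the two versions disagree here.
verdict: not equivalent; witness: x=-5, y=-3


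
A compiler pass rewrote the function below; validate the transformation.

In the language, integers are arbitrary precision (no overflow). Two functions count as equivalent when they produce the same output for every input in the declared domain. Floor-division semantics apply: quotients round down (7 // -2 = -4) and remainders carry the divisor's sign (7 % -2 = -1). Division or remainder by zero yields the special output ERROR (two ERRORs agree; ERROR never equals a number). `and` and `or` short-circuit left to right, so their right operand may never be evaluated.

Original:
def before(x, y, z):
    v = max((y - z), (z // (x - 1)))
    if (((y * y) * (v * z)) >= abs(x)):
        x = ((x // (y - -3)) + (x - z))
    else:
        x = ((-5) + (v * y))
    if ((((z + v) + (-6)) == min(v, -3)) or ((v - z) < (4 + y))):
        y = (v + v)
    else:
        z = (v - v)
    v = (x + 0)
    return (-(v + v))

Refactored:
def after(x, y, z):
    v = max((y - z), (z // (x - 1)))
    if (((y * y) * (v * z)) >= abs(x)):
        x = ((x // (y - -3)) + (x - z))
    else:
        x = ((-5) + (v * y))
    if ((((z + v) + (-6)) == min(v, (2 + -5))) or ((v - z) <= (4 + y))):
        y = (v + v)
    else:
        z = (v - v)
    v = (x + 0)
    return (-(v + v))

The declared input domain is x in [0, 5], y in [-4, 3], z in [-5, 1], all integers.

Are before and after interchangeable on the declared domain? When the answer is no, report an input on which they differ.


Equivalent. Although `((v - z) < (4 + y))` became `((v - z) <= (4 + y))`, no input in the stated domain can expose it.
Checked all 336 inputs in the declared domain: the outputs agree on every one.
One worked example (x=4, y=-4, z=1) — before: v = 0; (((y * y) * (v * z)) >= abs(x)) -> false; x = -5; ((((z + v) + (-6)) == min(v, -3)) or ((v - z) < (4 + y))) -> true; y = 0; v = -5; return 10; after: v = 0; (((y * y) * (v * z)) >= abs(x)) -> false; x = -5; ((((z + v) + (-6)) == min(v, (2 + -5))) or ((v - z) <= (4 + y))) -> true; y = 0; v = -5; return 10; agreement on 10.
verdict: equivalent


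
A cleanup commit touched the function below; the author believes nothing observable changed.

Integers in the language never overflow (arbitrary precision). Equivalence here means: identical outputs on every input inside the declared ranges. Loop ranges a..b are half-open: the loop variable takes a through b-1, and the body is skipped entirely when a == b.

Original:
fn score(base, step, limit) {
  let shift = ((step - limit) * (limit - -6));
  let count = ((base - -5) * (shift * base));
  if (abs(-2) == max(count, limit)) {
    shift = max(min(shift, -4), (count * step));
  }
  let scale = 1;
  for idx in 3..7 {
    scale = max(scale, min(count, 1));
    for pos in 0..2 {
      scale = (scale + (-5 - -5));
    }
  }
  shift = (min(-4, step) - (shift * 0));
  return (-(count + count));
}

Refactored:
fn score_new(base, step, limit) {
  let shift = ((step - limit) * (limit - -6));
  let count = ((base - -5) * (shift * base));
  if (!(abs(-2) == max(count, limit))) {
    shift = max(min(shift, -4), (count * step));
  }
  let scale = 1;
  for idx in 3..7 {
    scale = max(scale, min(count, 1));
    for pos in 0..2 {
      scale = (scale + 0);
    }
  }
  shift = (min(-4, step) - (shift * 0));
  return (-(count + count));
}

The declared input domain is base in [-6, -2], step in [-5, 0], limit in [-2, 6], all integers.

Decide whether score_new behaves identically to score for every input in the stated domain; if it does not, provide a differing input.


There is a behavioral-looking edit here, yet the outcome never shifts on this domain.
Tracing base=-5, step=-4, limit=0: score: shift becomes -24; next count becomes 0; next (abs(-2) == max(count, limit)) evaluates to false; next scale becomes 1; next at idx=3:; next scale becomes 1; next at pos=0:; next scale becomes 1; next at pos=1:; next scale becomes 1; next at idx=4:; next scale becomes 1; next at pos=0:; next scale becomes 1; next at pos=1:; next scale becomes 1; next at idx=5:; next scale becomes 1; next at pos=0:; next scale becomes 1; next at pos=1:; next scale becomes 1; next at idx=6:; next scale becomes 1; next at pos=0:; next scale becomes 1; next at pos=1:; next scale becomes 1; next shift becomes -4; next final value 0 | score_new: shift becomes -24; next count becomes 0; next (!(abs(-2) == max(count, limit))) evaluates to true; next shift becomes 0; next scale becomes 1; next at idx=3:; next scale becomes 1; next at pos=0:; next scale becomes 1; next at pos=1:; next scale becomes 1; next at idx=4:; next scale becomes 1; next at pos=0:; next scale becomes 1; next at pos=1:; next scale becomes 1; next at idx=5:; next scale becomes 1; next at pos=0:; next scale becomes 1; next at pos=1:; next scale becomes 1; next at idx=6:; next scale becomes 1; next at pos=0:; next scale becomes 1; next at pos=1:; next scale becomes 1; next shift becomes -4; next final value 0 — matching result 0.
Across all 270 domain points the two functions coincide.
verdict: equivalent


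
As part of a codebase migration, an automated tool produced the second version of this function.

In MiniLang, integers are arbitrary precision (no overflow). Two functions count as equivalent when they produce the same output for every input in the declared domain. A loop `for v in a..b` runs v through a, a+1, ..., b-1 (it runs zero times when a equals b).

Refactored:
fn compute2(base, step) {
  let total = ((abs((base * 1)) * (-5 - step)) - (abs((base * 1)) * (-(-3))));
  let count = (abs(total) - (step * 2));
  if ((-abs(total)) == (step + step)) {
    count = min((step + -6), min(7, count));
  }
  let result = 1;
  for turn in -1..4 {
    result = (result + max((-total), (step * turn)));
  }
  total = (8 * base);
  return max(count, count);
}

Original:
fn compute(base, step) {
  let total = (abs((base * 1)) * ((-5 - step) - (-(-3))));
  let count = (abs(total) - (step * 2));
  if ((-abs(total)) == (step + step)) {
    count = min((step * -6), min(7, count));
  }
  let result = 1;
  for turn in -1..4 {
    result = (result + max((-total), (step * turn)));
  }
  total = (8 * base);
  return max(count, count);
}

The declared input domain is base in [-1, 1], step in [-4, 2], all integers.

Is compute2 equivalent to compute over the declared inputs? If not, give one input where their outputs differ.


Not equivalent: base=0, step=0 separates them (0 vs -6).
compute: total := 0 | count := 0 | ((-abs(total)) == (step + step)): true | count := 0 | result := 1 | iter turn=-1: | result := 1 | iter turn=0: | result := 1 | iter turn=1: | result := 1 | iter turn=2: | result := 1 | iter turn=3: | result := 1 | total := 0 | result 0
compute2: total := 0 | count := 0 | ((-abs(total)) == (step + step)): true | count := -6 | result := 1 | iter turn=-1: | result := 1 | iter turn=0: | result := 1 | iter turn=1: | result := 1 | iter turn=2: | result := 1 | iter turn=3: | result := 1 | total := 0 | result -6
verdict: not equivalent; witness: base=0, step=0


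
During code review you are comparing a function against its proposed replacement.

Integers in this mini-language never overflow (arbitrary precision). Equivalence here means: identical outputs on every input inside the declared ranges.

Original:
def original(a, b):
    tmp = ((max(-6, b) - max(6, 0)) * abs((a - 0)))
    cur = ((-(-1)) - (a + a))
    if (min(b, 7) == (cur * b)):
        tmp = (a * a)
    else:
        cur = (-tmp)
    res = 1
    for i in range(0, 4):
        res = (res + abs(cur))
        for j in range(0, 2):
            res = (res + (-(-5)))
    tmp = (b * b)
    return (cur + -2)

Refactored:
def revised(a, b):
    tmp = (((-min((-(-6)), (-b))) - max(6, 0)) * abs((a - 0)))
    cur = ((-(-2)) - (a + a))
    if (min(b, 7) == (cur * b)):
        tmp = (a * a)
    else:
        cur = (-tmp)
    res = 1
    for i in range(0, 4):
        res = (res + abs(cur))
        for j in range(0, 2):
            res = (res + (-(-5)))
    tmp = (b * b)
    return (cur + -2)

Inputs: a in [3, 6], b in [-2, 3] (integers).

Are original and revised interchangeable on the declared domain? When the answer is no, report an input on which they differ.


a=3, b=0 yields -7 from original but -6 from revised.
verdict: not equivalent; witness: a=3, b=0


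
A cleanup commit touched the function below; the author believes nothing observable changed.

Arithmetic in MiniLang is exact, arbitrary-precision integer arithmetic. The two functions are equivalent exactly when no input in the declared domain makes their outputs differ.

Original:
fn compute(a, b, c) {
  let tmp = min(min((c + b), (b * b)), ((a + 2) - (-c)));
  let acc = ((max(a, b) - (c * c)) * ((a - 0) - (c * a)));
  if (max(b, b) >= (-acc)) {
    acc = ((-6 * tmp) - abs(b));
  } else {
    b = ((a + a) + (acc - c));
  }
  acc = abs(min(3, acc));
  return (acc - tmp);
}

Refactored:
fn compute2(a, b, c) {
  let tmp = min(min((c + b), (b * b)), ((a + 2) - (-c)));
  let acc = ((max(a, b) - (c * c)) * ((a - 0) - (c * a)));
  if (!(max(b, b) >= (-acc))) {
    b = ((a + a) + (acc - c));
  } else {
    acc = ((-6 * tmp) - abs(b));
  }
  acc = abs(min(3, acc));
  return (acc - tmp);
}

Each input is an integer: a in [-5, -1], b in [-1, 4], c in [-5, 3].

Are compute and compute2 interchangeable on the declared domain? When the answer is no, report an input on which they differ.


Comparing the listings, the differences include: boolean connective usage differs.
Tracing a=-2, b=3, c=1: compute: tmp becomes 1; next acc becomes 0; next (max(b, b) >= (-acc)) evaluates to true; next acc becomes -9; next acc becomes 9; next final value 8 | compute2: tmp becomes 1; next acc becomes 0; next (!(max(b, b) >= (-acc))) evaluates to false; next acc becomes -9; next acc becomes 9; next final value 8 — matching result 8.
Every one of the 270 inputs gives matching results.
verdict: equivalent


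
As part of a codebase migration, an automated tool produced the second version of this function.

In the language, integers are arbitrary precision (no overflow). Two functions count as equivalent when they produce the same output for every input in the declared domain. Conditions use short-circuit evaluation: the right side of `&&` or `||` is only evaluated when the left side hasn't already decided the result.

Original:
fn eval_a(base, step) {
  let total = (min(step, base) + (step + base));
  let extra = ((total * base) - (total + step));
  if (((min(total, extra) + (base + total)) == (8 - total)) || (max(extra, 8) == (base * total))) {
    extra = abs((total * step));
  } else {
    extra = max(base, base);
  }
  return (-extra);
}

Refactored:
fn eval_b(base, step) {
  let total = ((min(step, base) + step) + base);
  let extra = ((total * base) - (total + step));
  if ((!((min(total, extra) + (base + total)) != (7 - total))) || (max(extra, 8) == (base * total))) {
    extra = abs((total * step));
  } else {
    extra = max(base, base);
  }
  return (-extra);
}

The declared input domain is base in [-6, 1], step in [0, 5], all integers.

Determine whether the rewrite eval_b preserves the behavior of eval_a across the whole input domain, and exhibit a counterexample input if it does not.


Try base=1, step=2.
eval_a: total=4, then extra=-2, then (((min(total, extra) + (base + total)) == (8 - total)) || (max(extra, 8) == (base * total))) is false, then extra=1, then returns -1
eval_b: total=4, then extra=-2, then ((!((min(total, extra) + (base + total)) != (7 - total))) || (max(extra, 8) == (base * total))) is true, then extra=8, then returns -8
-1 != -8, so the rewrite changes behavior.
verdict: not equivalent; witness: base=1, step=2


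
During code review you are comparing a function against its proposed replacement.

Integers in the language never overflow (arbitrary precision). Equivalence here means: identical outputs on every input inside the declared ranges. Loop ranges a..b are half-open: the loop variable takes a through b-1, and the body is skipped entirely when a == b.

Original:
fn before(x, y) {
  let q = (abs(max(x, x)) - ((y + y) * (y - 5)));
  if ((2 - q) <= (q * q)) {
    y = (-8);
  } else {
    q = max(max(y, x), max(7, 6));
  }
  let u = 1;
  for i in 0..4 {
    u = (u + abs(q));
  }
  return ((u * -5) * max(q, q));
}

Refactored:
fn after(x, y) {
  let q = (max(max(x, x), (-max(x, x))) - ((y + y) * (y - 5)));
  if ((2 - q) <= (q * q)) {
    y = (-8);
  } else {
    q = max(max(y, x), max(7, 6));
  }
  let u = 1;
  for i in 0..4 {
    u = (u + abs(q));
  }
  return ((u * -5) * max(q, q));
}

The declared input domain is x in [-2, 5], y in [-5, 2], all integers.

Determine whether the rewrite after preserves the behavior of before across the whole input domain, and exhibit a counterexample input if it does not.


Reading the diff, among the changes: min/max/abs usage differs.
Tracing x=-2, y=-4: before: q := -70 | ((2 - q) <= (q * q)): true | y := -8 | u := 1 | iter i=0: | u := 71 | iter i=1: | u := 141 | iter i=2: | u := 211 | iter i=3: | u := 281 | result 98350 | after: q := -70 | ((2 - q) <= (q * q)): true | y := -8 | u := 1 | iter i=0: | u := 71 | iter i=1: | u := 141 | iter i=2: | u := 211 | iter i=3: | u := 281 | result 98350 — matching result 98350.
Across all 64 domain points the two functions coincide.
verdict: equivalent


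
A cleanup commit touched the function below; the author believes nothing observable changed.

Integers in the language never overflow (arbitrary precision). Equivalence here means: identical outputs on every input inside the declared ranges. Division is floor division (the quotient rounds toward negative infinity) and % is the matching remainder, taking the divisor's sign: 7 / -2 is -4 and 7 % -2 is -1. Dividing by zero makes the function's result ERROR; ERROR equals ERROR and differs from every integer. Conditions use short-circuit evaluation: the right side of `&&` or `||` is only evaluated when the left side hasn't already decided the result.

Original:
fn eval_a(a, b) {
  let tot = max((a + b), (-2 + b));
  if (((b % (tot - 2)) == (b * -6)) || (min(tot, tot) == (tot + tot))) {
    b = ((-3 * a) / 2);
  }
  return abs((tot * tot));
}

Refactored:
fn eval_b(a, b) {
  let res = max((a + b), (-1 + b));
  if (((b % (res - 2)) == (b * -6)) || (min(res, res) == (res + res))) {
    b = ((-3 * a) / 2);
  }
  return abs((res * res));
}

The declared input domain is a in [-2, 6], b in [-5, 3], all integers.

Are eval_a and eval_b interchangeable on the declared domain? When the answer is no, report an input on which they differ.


Not equivalent: a=-2, b=-5 separates them (49 vs 36).
eval_a: tot=-7, then (((b % (tot - 2)) == (b * -6)) || (min(tot, tot) == (tot + tot))) is false, then returns 49
eval_b: res=-6, then (((b % (res - 2)) == (b * -6)) || (min(res, res) == (res + res))) is false, then returns 36
verdict: not equivalent; witness: a=-2, b=-5


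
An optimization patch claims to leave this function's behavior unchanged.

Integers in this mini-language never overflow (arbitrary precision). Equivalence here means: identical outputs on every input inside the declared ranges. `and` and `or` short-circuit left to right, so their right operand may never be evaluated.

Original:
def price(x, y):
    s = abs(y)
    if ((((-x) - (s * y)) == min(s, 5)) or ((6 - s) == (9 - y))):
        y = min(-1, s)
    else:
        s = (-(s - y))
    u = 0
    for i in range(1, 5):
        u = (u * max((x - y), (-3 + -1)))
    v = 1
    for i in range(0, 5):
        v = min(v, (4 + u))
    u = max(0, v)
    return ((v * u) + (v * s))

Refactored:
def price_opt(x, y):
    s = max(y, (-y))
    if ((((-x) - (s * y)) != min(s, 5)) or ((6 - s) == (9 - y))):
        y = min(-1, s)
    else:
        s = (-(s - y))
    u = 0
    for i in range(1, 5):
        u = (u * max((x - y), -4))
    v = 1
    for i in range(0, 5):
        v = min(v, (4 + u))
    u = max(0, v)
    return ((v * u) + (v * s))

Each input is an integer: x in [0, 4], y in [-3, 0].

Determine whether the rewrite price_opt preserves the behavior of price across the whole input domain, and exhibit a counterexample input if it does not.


The rewrite breaks on x=0, y=-3, where the results are -5 and 4.
price: s=3, then ((((-x) - (s * y)) == min(s, 5)) or ((6 - s) == (9 - y))) is false, then s=-6, then u=0, then (i=1), then u=0, then (i=2), then u=0, then (i=3), then u=0, then (i=4), then u=0, then v=1, then (i=0), then v=1, then (i=1), then v=1, then (i=2), then v=1, then (i=3), then v=1, then (i=4), then v=1, then u=1, then returns -5
price_opt: s=3, then ((((-x) - (s * y)) != min(s, 5)) or ((6 - s) == (9 - y))) is true, then y=-1, then u=0, then (i=1), then u=0, then (i=2), then u=0, then (i=3), then u=0, then (i=4), then u=0, then v=1, then (i=0), then v=1, then (i=1), then v=1, then (i=2), then v=1, then (i=3), then v=1, then (i=4), then v=1, then u=1, then returns 4
verdict: not equivalent; witness: x=0, y=-3


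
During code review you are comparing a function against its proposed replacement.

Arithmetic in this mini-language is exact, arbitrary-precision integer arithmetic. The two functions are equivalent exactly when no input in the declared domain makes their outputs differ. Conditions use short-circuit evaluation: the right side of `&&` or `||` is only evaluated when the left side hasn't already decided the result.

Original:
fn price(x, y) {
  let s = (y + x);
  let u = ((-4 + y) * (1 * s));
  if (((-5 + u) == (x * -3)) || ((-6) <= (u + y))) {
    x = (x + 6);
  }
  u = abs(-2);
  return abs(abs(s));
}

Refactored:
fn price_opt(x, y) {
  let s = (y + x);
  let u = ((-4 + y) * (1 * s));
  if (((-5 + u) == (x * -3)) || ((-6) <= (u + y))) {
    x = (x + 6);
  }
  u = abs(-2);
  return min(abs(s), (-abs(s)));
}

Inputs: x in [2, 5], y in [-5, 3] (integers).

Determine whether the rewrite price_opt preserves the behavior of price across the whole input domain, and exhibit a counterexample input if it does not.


These are not equivalent — on x=2, y=-5 the outputs split (3 vs -3).
price: s := -3 | u := 27 | (((-5 + u) == (x * -3)) || ((-6) <= (u + y))): true | x := 8 | u := 2 | result 3
price_opt: s := -3 | u := 27 | (((-5 + u) == (x * -3)) || ((-6) <= (u + y))): true | x := 8 | u := 2 | result -3
verdict: not equivalent; witness: x=2, y=-5


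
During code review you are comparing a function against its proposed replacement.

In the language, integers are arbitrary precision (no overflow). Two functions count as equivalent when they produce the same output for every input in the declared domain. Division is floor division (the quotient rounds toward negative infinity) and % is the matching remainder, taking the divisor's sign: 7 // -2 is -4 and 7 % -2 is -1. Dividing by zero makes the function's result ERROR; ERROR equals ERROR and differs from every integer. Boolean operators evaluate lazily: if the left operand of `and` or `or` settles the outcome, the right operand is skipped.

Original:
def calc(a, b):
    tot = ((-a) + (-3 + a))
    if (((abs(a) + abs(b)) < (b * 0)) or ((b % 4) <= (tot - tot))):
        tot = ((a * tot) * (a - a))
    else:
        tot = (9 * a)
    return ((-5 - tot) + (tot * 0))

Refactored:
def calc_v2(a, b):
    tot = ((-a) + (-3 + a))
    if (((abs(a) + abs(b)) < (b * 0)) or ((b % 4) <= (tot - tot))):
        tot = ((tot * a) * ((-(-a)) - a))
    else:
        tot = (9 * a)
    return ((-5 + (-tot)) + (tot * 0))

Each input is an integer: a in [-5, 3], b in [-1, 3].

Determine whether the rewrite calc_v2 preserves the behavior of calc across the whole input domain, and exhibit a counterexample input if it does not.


Comparing the listings, the differences include: arithmetic usage differs.
As a probe, take a=-3, b=2: calc runs tot := -3 | (((abs(a) + abs(b)) < (b * 0)) or ((b % 4) <= (tot - tot))): false | tot := -27 | result 22; calc_v2 runs tot := -3 | (((abs(a) + abs(b)) < (b * 0)) or ((b % 4) <= (tot - tot))): false | tot := -27 | result 22; both end at 22.
An exhaustive pass over the 45 declared inputs shows identical outputs.
verdict: equivalent
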